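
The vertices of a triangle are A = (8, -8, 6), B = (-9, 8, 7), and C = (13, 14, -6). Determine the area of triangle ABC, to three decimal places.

269.960

AB = (-17, 16, 1),  AC = (5, 22, -12)
i: 16·(-12) - 1·22 = -192 - 22 = -214
j: 1·5 - (-17)·(-12) = 5 - 204 = -199
k: (-17)·22 - 16·5 = -374 - 80 = -454
AB × AC = (-214, -199, -454)
|AB × AC| = √291513 ≈ 539.9194
area = ½ · 539.9194 ≈ 269.960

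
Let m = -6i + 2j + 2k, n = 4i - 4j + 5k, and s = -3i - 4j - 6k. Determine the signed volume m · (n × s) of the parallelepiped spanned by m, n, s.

n × s:
i: (-4)·(-6) - 5·(-4) = 24 - (-20) = 44
j: 5·(-3) - 4·(-6) = -15 - (-24) = 9
k: 4·(-4) - (-4)·(-3) = -16 - 12 = -28
n × s = (44, 9, -28)
m · (n × s) = (-6)·44 + 2·9 + 2·(-28) = -264 + 18 - 56 = -302

-302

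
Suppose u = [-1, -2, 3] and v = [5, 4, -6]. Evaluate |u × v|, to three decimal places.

i: (-2)·(-6) - 3·4 = 12 - 12 = 0
j: 3·5 - (-1)·(-6) = 15 - 6 = 9
k: (-1)·4 - (-2)·5 = -4 - (-10) = 6
u × v = (0, 9, 6)
|u × v| = √(0² + 9² + 6²) = √117 ≈ 10.8167

10.817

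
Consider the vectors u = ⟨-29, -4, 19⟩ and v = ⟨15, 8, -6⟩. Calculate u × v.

i: (-4)·(-6) - 19·8 = 24 - 152 = -128
j: 19·15 - (-29)·(-6) = 285 - 174 = 111
k: (-29)·8 - (-4)·15 = -232 - (-60) = -172
u × v = (-128, 111, -172)

(-128, 111, -172)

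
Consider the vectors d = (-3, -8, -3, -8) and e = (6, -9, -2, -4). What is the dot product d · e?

92

d · e = (-3)·6 + (-8)·(-9) + (-3)·(-2) + (-8)·(-4) = -18 + 72 + 6 + 32 = 92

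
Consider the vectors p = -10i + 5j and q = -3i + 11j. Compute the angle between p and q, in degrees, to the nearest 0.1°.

48.2

p · q = (-10)·(-3) + 5·11 = 30 + 55 = 85
|p|² = 100 + 25 = 125,  |p| = √125 ≈ 11.180340
|q|² = 9 + 121 = 130,  |q| = √130 ≈ 11.401754
cos θ = 85 / (11.180340 · 11.401754) ≈ 0.66679
θ = arccos(0.66679) ≈ 48.2°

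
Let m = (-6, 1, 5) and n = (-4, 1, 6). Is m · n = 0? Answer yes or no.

m · n = (-6)·(-4) + 1·1 + 5·6 = 24 + 1 + 30 = 55
Nonzero, so the vectors are not orthogonal.

no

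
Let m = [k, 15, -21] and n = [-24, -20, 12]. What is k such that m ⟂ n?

m · n = k·(-24) + 15·(-20) + (-21)·12 = -552 - 24k
Set equal to 0: -24k = 552, so k = -23.

-23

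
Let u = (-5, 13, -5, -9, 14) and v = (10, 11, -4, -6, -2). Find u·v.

u · v = (-5)·10 + 13·11 + (-5)·(-4) + (-9)·(-6) + 14·(-2) = -50 + 143 + 20 + 54 - 28 = 139

139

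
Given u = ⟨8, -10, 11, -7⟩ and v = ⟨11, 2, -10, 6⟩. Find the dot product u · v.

-84

u · v = 8·11 + (-10)·2 + 11·(-10) + (-7)·6 = 88 - 20 - 110 - 42 = -84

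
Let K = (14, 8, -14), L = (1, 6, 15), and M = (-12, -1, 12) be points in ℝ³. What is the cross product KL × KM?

(209, -416, 65)

KL = (-13, -2, 29)
KM = (-26, -9, 26)
i: (-2)·26 - 29·(-9) = -52 - (-261) = 209
j: 29·(-26) - (-13)·26 = -754 - (-338) = -416
k: (-13)·(-9) - (-2)·(-26) = 117 - 52 = 65
KL × KM = (209, -416, 65)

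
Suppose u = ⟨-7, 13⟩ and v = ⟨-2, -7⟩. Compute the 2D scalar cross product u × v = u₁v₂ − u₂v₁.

75

(-7)·(-7) - 13·(-2) = 49 - (-26) = 75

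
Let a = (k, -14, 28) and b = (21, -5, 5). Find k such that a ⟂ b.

a · b = k·21 + (-14)·(-5) + 28·5 = 210 + 21k
Set equal to 0: 21k = -210, so k = -10.

-10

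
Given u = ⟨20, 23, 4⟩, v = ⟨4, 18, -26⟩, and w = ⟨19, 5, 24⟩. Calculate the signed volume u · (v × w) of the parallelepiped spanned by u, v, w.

v × w:
i: 18·24 - (-26)·5 = 432 - (-130) = 562
j: (-26)·19 - 4·24 = -494 - 96 = -590
k: 4·5 - 18·19 = 20 - 342 = -322
v × w = (562, -590, -322)
u · (v × w) = 20·562 + 23·(-590) + 4·(-322) = 11240 - 13570 - 1288 = -3618

-3618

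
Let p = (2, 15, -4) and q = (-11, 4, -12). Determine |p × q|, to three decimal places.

247.889

i: 15·(-12) - (-4)·4 = -180 - (-16) = -164
j: (-4)·(-11) - 2·(-12) = 44 - (-24) = 68
k: 2·4 - 15·(-11) = 8 - (-165) = 173
p × q = (-164, 68, 173)
|p × q| = √((-164)² + 68² + 173²) = √61449 ≈ 247.8891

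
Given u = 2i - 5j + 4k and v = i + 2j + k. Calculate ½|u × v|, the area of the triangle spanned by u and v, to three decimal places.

i: (-5)·1 - 4·2 = -5 - 8 = -13
j: 4·1 - 2·1 = 4 - 2 = 2
k: 2·2 - (-5)·1 = 4 - (-5) = 9
u × v = (-13, 2, 9)
|u × v| = √((-13)² + 2² + 9²) = √254 ≈ 15.9374
area = ½ · 15.9374 ≈ 7.969

7.969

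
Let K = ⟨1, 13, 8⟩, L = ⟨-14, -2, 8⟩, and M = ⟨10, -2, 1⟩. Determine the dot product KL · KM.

KL = L − K = (-15, -15, 0)
KM = M − K = (9, -15, -7)
KL · KM = (-15)·9 + (-15)·(-15) + 0·(-7) = -135 + 225 + 0 = 90

90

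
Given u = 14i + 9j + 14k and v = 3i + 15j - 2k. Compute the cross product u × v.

i: 9·(-2) - 14·15 = -18 - 210 = -228
j: 14·3 - 14·(-2) = 42 - (-28) = 70
k: 14·15 - 9·3 = 210 - 27 = 183
u × v = (-228, 70, 183)

(-228, 70, 183)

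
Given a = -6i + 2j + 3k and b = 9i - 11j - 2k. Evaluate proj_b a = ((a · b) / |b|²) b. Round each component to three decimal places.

a · b = (-6)·9 + 2·(-11) + 3·(-2) = -54 - 22 - 6 = -82
|b|² = 81 + 121 + 4 = 206
proj_b a = (-82/206) · (9, -11, -2) ≈ (-3.583, 4.379, 0.796)

(-3.583, 4.379, 0.796)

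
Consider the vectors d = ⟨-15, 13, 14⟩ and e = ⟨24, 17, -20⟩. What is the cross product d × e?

(-498, 36, -567)

i: 13·(-20) - 14·17 = -260 - 238 = -498
j: 14·24 - (-15)·(-20) = 336 - 300 = 36
k: (-15)·17 - 13·24 = -255 - 312 = -567
d × e = (-498, 36, -567)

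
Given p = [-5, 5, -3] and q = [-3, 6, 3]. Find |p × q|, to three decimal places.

i: 5·3 - (-3)·6 = 15 - (-18) = 33
j: (-3)·(-3) - (-5)·3 = 9 - (-15) = 24
k: (-5)·6 - 5·(-3) = -30 - (-15) = -15
p × q = (33, 24, -15)
|p × q| = √(33² + 24² + (-15)²) = √1890 ≈ 43.4741

43.474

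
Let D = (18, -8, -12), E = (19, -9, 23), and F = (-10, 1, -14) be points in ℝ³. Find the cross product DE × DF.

DE = (1, -1, 35)
DF = (-28, 9, -2)
i: (-1)·(-2) - 35·9 = 2 - 315 = -313
j: 35·(-28) - 1·(-2) = -980 - (-2) = -978
k: 1·9 - (-1)·(-28) = 9 - 28 = -19
DE × DF = (-313, -978, -19)

(-313, -978, -19)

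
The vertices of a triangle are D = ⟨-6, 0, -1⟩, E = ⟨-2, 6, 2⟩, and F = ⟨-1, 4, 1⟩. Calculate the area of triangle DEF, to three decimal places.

DE = (4, 6, 3),  DF = (5, 4, 2)
i: 6·2 - 3·4 = 12 - 12 = 0
j: 3·5 - 4·2 = 15 - 8 = 7
k: 4·4 - 6·5 = 16 - 30 = -14
DE × DF = (0, 7, -14)
|DE × DF| = √245 ≈ 15.6525
area = ½ · 15.6525 ≈ 7.826

7.826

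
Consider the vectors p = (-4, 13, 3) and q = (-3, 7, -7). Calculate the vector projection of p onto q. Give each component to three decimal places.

(-2.299, 5.364, -5.364)

p · q = (-4)·(-3) + 13·7 + 3·(-7) = 12 + 91 - 21 = 82
|q|² = 9 + 49 + 49 = 107
proj_q p = (82/107) · (-3, 7, -7) ≈ (-2.299, 5.364, -5.364)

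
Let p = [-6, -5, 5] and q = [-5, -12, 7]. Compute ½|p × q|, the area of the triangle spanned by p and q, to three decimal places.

27.942

i: (-5)·7 - 5·(-12) = -35 - (-60) = 25
j: 5·(-5) - (-6)·7 = -25 - (-42) = 17
k: (-6)·(-12) - (-5)·(-5) = 72 - 25 = 47
p × q = (25, 17, 47)
|p × q| = √(25² + 17² + 47²) = √3123 ≈ 55.8838
area = ½ · 55.8838 ≈ 27.942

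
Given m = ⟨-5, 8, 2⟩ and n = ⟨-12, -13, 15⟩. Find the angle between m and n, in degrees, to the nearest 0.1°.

m · n = (-5)·(-12) + 8·(-13) + 2·15 = 60 - 104 + 30 = -14
|m|² = 25 + 64 + 4 = 93,  |m| = √93 ≈ 9.643651
|n|² = 144 + 169 + 225 = 538,  |n| = √538 ≈ 23.194827
cos θ = -14 / (9.643651 · 23.194827) ≈ -0.06259
θ = arccos(-0.06259) ≈ 93.6°

93.6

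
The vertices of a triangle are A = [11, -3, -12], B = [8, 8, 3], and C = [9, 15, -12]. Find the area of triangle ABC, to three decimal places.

136.770

AB = (-3, 11, 15),  AC = (-2, 18, 0)
i: 11·0 - 15·18 = 0 - 270 = -270
j: 15·(-2) - (-3)·0 = -30 - 0 = -30
k: (-3)·18 - 11·(-2) = -54 - (-22) = -32
AB × AC = (-270, -30, -32)
|AB × AC| = √74824 ≈ 273.5398
area = ½ · 273.5398 ≈ 136.770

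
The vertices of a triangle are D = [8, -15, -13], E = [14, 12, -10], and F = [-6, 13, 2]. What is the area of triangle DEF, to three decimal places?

DE = (6, 27, 3),  DF = (-14, 28, 15)
i: 27·15 - 3·28 = 405 - 84 = 321
j: 3·(-14) - 6·15 = -42 - 90 = -132
k: 6·28 - 27·(-14) = 168 - (-378) = 546
DE × DF = (321, -132, 546)
|DE × DF| = √418581 ≈ 646.9784
area = ½ · 646.9784 ≈ 323.489

323.489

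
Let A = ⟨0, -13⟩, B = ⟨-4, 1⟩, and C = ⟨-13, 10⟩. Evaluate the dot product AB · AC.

374

AB = B − A = (-4, 14)
AC = C − A = (-13, 23)
AB · AC = (-4)·(-13) + 14·23 = 52 + 322 = 374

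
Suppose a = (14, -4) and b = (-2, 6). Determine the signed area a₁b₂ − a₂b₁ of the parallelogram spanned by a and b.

14·6 - (-4)·(-2) = 84 - 8 = 76

76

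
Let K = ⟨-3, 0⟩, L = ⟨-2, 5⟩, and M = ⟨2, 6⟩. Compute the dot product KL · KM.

35

KL = L − K = (1, 5)
KM = M − K = (5, 6)
KL · KM = 1·5 + 5·6 = 5 + 30 = 35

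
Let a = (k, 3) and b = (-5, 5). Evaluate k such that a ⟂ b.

a · b = k·(-5) + 3·5 = 15 - 5k
Set equal to 0: -5k = -15, so k = 3.

3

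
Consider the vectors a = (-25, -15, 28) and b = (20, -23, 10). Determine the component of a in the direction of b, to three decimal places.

3.897

a · b = (-25)·20 + (-15)·(-23) + 28·10 = -500 + 345 + 280 = 125
|b| = √(400 + 529 + 100) = √1029 ≈ 32.0780
comp_b a = 125 / √1029 ≈ 3.897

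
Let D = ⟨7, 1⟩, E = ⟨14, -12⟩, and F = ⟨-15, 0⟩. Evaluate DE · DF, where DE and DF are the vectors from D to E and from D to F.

-141

DE = E − D = (7, -13)
DF = F − D = (-22, -1)
DE · DF = 7·(-22) + (-13)·(-1) = -154 + 13 = -141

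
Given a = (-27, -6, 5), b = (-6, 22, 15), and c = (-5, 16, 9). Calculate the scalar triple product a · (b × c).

1330

b × c:
i: 22·9 - 15·16 = 198 - 240 = -42
j: 15·(-5) - (-6)·9 = -75 - (-54) = -21
k: (-6)·16 - 22·(-5) = -96 - (-110) = 14
b × c = (-42, -21, 14)
a · (b × c) = (-27)·(-42) + (-6)·(-21) + 5·14 = 1134 + 126 + 70 = 1330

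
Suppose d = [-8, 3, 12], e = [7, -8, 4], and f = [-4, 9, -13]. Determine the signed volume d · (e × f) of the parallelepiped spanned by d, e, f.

53

e × f:
i: (-8)·(-13) - 4·9 = 104 - 36 = 68
j: 4·(-4) - 7·(-13) = -16 - (-91) = 75
k: 7·9 - (-8)·(-4) = 63 - 32 = 31
e × f = (68, 75, 31)
d · (e × f) = (-8)·68 + 3·75 + 12·31 = -544 + 225 + 372 = 53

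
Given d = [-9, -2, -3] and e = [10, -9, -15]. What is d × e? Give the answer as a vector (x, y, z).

i: (-2)·(-15) - (-3)·(-9) = 30 - 27 = 3
j: (-3)·10 - (-9)·(-15) = -30 - 135 = -165
k: (-9)·(-9) - (-2)·10 = 81 - (-20) = 101
d × e = (3, -165, 101)

(3, -165, 101)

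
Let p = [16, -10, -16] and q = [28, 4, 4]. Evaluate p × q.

(24, -512, 344)

i: (-10)·4 - (-16)·4 = -40 - (-64) = 24
j: (-16)·28 - 16·4 = -448 - 64 = -512
k: 16·4 - (-10)·28 = 64 - (-280) = 344
p × q = (24, -512, 344)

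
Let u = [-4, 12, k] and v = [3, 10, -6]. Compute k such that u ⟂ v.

18

u · v = (-4)·3 + 12·10 + k·(-6) = 108 - 6k
Set equal to 0: -6k = -108, so k = 18.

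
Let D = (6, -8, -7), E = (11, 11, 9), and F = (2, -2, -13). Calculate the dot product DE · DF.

DE = E − D = (5, 19, 16)
DF = F − D = (-4, 6, -6)
DE · DF = 5·(-4) + 19·6 + 16·(-6) = -20 + 114 - 96 = -2

-2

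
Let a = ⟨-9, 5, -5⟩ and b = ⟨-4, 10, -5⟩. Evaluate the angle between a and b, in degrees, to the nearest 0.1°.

35.2

a · b = (-9)·(-4) + 5·10 + (-5)·(-5) = 36 + 50 + 25 = 111
|a|² = 81 + 25 + 25 = 131,  |a| = √131 ≈ 11.445523
|b|² = 16 + 100 + 25 = 141,  |b| = √141 ≈ 11.874342
cos θ = 111 / (11.445523 · 11.874342) ≈ 0.81673
θ = arccos(0.81673) ≈ 35.2°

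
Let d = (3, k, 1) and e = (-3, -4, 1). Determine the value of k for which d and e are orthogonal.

-2

d · e = 3·(-3) + k·(-4) + 1·1 = -8 - 4k
Set equal to 0: -4k = 8, so k = -2.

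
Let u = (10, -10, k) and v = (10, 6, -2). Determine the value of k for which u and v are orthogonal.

u · v = 10·10 + (-10)·6 + k·(-2) = 40 - 2k
Set equal to 0: -2k = -40, so k = 20.

20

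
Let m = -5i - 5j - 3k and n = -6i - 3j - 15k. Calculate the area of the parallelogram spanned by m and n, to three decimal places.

i: (-5)·(-15) - (-3)·(-3) = 75 - 9 = 66
j: (-3)·(-6) - (-5)·(-15) = 18 - 75 = -57
k: (-5)·(-3) - (-5)·(-6) = 15 - 30 = -15
m × n = (66, -57, -15)
|m × n| = √(66² + (-57)² + (-15)²) = √7830 ≈ 88.4873

88.487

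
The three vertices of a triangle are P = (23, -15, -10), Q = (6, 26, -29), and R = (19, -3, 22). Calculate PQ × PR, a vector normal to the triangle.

PQ = (-17, 41, -19)
PR = (-4, 12, 32)
i: 41·32 - (-19)·12 = 1312 - (-228) = 1540
j: (-19)·(-4) - (-17)·32 = 76 - (-544) = 620
k: (-17)·12 - 41·(-4) = -204 - (-164) = -40
PQ × PR = (1540, 620, -40)

(1540, 620, -40)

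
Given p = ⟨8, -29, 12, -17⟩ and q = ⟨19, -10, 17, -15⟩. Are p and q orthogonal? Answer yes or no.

p · q = 8·19 + (-29)·(-10) + 12·17 + (-17)·(-15) = 152 + 290 + 204 + 255 = 901
Nonzero, so the vectors are not orthogonal.

no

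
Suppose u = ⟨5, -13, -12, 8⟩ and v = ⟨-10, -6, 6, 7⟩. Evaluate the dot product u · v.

u · v = 5·(-10) + (-13)·(-6) + (-12)·6 + 8·7 = -50 + 78 - 72 + 56 = 12

12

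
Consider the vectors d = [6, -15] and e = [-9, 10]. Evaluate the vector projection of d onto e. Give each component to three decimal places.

(10.144, -11.271)

d · e = 6·(-9) + (-15)·10 = -54 - 150 = -204
|e|² = 81 + 100 = 181
proj_e d = (-204/181) · (-9, 10) ≈ (10.144, -11.271)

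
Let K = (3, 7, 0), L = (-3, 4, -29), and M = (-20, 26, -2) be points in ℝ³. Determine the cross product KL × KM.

(557, 655, -183)

KL = (-6, -3, -29)
KM = (-23, 19, -2)
i: (-3)·(-2) - (-29)·19 = 6 - (-551) = 557
j: (-29)·(-23) - (-6)·(-2) = 667 - 12 = 655
k: (-6)·19 - (-3)·(-23) = -114 - 69 = -183
KL × KM = (557, 655, -183)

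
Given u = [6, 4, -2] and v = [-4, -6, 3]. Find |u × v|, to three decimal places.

22.361

i: 4·3 - (-2)·(-6) = 12 - 12 = 0
j: (-2)·(-4) - 6·3 = 8 - 18 = -10
k: 6·(-6) - 4·(-4) = -36 - (-16) = -20
u × v = (0, -10, -20)
|u × v| = √(0² + (-10)² + (-20)²) = √500 ≈ 22.3607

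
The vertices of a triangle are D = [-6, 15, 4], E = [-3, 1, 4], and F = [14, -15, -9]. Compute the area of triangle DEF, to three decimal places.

DE = (3, -14, 0),  DF = (20, -30, -13)
i: (-14)·(-13) - 0·(-30) = 182 - 0 = 182
j: 0·20 - 3·(-13) = 0 - (-39) = 39
k: 3·(-30) - (-14)·20 = -90 - (-280) = 190
DE × DF = (182, 39, 190)
|DE × DF| = √70745 ≈ 265.9793
area = ½ · 265.9793 ≈ 132.990

132.990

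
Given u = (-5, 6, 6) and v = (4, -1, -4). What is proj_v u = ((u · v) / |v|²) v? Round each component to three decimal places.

(-6.061, 1.515, 6.061)

u · v = (-5)·4 + 6·(-1) + 6·(-4) = -20 - 6 - 24 = -50
|v|² = 16 + 1 + 16 = 33
proj_v u = (-50/33) · (4, -1, -4) ≈ (-6.061, 1.515, 6.061)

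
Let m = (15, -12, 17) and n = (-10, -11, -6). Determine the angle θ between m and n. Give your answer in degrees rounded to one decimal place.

m · n = 15·(-10) + (-12)·(-11) + 17·(-6) = -150 + 132 - 102 = -120
|m|² = 225 + 144 + 289 = 658,  |m| = √658 ≈ 25.651511
|n|² = 100 + 121 + 36 = 257,  |n| = √257 ≈ 16.031220
cos θ = -120 / (25.651511 · 16.031220) ≈ -0.29181
θ = arccos(-0.29181) ≈ 107.0°

107.0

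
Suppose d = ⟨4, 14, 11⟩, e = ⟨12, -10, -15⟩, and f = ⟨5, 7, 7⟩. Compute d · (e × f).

e × f:
i: (-10)·7 - (-15)·7 = -70 - (-105) = 35
j: (-15)·5 - 12·7 = -75 - 84 = -159
k: 12·7 - (-10)·5 = 84 - (-50) = 134
e × f = (35, -159, 134)
d · (e × f) = 4·35 + 14·(-159) + 11·134 = 140 - 2226 + 1474 = -612

-612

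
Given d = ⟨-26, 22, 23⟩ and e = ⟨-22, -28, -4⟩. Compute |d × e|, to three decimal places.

1466.349

i: 22·(-4) - 23·(-28) = -88 - (-644) = 556
j: 23·(-22) - (-26)·(-4) = -506 - 104 = -610
k: (-26)·(-28) - 22·(-22) = 728 - (-484) = 1212
d × e = (556, -610, 1212)
|d × e| = √(556² + (-610)² + 1212²) = √2150180 ≈ 1466.3492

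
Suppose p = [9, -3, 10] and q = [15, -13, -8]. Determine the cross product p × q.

(154, 222, -72)

i: (-3)·(-8) - 10·(-13) = 24 - (-130) = 154
j: 10·15 - 9·(-8) = 150 - (-72) = 222
k: 9·(-13) - (-3)·15 = -117 - (-45) = -72
p × q = (154, 222, -72)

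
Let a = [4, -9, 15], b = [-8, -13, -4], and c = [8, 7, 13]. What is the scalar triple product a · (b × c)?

b × c:
i: (-13)·13 - (-4)·7 = -169 - (-28) = -141
j: (-4)·8 - (-8)·13 = -32 - (-104) = 72
k: (-8)·7 - (-13)·8 = -56 - (-104) = 48
b × c = (-141, 72, 48)
a · (b × c) = 4·(-141) + (-9)·72 + 15·48 = -564 - 648 + 720 = -492

-492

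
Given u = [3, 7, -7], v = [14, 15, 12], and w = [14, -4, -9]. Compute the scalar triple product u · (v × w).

v × w:
i: 15·(-9) - 12·(-4) = -135 - (-48) = -87
j: 12·14 - 14·(-9) = 168 - (-126) = 294
k: 14·(-4) - 15·14 = -56 - 210 = -266
v × w = (-87, 294, -266)
u · (v × w) = 3·(-87) + 7·294 + (-7)·(-266) = -261 + 2058 + 1862 = 3659

3659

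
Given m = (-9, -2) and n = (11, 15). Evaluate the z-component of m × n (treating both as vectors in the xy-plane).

(-9)·15 - (-2)·11 = -135 - (-22) = -113

-113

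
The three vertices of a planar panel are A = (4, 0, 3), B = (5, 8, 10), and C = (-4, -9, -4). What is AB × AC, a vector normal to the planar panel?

AB = (1, 8, 7)
AC = (-8, -9, -7)
i: 8·(-7) - 7·(-9) = -56 - (-63) = 7
j: 7·(-8) - 1·(-7) = -56 - (-7) = -49
k: 1·(-9) - 8·(-8) = -9 - (-64) = 55
AB × AC = (7, -49, 55)

(7, -49, 55)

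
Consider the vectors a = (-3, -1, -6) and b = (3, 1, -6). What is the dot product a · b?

26

a · b = (-3)·3 + (-1)·1 + (-6)·(-6) = -9 - 1 + 36 = 26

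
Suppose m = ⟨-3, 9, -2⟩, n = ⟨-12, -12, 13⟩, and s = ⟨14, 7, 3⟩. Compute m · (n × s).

n × s:
i: (-12)·3 - 13·7 = -36 - 91 = -127
j: 13·14 - (-12)·3 = 182 - (-36) = 218
k: (-12)·7 - (-12)·14 = -84 - (-168) = 84
n × s = (-127, 218, 84)
m · (n × s) = (-3)·(-127) + 9·218 + (-2)·84 = 381 + 1962 - 168 = 2175

2175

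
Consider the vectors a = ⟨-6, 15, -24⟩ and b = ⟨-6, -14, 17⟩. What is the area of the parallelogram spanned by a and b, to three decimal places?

312.014

i: 15·17 - (-24)·(-14) = 255 - 336 = -81
j: (-24)·(-6) - (-6)·17 = 144 - (-102) = 246
k: (-6)·(-14) - 15·(-6) = 84 - (-90) = 174
a × b = (-81, 246, 174)
|a × b| = √((-81)² + 246² + 174²) = √97353 ≈ 312.0144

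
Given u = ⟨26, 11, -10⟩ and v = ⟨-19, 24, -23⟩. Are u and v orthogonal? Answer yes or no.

u · v = 26·(-19) + 11·24 + (-10)·(-23) = -494 + 264 + 230 = 0
Zero, so the vectors are orthogonal.

yes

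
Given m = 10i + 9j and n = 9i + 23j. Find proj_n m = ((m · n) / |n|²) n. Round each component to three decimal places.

(4.382, 11.198)

m · n = 10·9 + 9·23 = 90 + 207 = 297
|n|² = 81 + 529 = 610
proj_n m = (297/610) · (9, 23) ≈ (4.382, 11.198)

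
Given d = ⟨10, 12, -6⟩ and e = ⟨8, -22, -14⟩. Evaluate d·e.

d · e = 10·8 + 12·(-22) + (-6)·(-14) = 80 - 264 + 84 = -100

-100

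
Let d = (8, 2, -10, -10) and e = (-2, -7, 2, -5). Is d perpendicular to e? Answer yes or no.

d · e = 8·(-2) + 2·(-7) + (-10)·2 + (-10)·(-5) = -16 - 14 - 20 + 50 = 0
Zero, so the vectors are orthogonal.

yes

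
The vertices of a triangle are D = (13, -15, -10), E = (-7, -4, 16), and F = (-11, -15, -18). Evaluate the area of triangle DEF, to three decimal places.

415.962

DE = (-20, 11, 26),  DF = (-24, 0, -8)
i: 11·(-8) - 26·0 = -88 - 0 = -88
j: 26·(-24) - (-20)·(-8) = -624 - 160 = -784
k: (-20)·0 - 11·(-24) = 0 - (-264) = 264
DE × DF = (-88, -784, 264)
|DE × DF| = √692096 ≈ 831.9231
area = ½ · 831.9231 ≈ 415.962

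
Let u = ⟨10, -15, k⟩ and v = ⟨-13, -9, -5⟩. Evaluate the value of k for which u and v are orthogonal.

u · v = 10·(-13) + (-15)·(-9) + k·(-5) = 5 - 5k
Set equal to 0: -5k = -5, so k = 1.

1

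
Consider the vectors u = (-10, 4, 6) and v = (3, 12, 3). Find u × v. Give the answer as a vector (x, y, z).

(-60, 48, -132)

i: 4·3 - 6·12 = 12 - 72 = -60
j: 6·3 - (-10)·3 = 18 - (-30) = 48
k: (-10)·12 - 4·3 = -120 - 12 = -132
u × v = (-60, 48, -132)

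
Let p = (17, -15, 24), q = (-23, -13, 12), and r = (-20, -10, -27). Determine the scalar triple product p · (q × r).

q × r:
i: (-13)·(-27) - 12·(-10) = 351 - (-120) = 471
j: 12·(-20) - (-23)·(-27) = -240 - 621 = -861
k: (-23)·(-10) - (-13)·(-20) = 230 - 260 = -30
q × r = (471, -861, -30)
p · (q × r) = 17·471 + (-15)·(-861) + 24·(-30) = 8007 + 12915 - 720 = 20202

20202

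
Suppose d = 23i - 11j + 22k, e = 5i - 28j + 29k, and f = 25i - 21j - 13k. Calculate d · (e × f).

26779

e × f:
i: (-28)·(-13) - 29·(-21) = 364 - (-609) = 973
j: 29·25 - 5·(-13) = 725 - (-65) = 790
k: 5·(-21) - (-28)·25 = -105 - (-700) = 595
e × f = (973, 790, 595)
d · (e × f) = 23·973 + (-11)·790 + 22·595 = 22379 - 8690 + 13090 = 26779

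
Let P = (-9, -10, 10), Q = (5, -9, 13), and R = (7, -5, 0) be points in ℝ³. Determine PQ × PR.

PQ = (14, 1, 3)
PR = (16, 5, -10)
i: 1·(-10) - 3·5 = -10 - 15 = -25
j: 3·16 - 14·(-10) = 48 - (-140) = 188
k: 14·5 - 1·16 = 70 - 16 = 54
PQ × PR = (-25, 188, 54)

(-25, 188, 54)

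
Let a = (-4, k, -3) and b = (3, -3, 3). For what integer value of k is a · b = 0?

a · b = (-4)·3 + k·(-3) + (-3)·3 = -21 - 3k
Set equal to 0: -3k = 21, so k = -7.

-7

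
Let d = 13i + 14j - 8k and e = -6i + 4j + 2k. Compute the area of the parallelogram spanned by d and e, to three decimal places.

i: 14·2 - (-8)·4 = 28 - (-32) = 60
j: (-8)·(-6) - 13·2 = 48 - 26 = 22
k: 13·4 - 14·(-6) = 52 - (-84) = 136
d × e = (60, 22, 136)
|d × e| = √(60² + 22² + 136²) = √22580 ≈ 150.2664

150.266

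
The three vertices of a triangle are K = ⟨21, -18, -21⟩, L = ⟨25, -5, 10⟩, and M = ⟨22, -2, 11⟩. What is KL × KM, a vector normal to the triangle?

(-80, -97, 51)

KL = (4, 13, 31)
KM = (1, 16, 32)
i: 13·32 - 31·16 = 416 - 496 = -80
j: 31·1 - 4·32 = 31 - 128 = -97
k: 4·16 - 13·1 = 64 - 13 = 51
KL × KM = (-80, -97, 51)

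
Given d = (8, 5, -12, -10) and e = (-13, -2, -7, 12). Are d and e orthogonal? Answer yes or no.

no

d · e = 8·(-13) + 5·(-2) + (-12)·(-7) + (-10)·12 = -104 - 10 + 84 - 120 = -150
Nonzero, so the vectors are not orthogonal.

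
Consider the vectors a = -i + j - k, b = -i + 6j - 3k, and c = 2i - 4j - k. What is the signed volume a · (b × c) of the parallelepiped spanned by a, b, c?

b × c:
i: 6·(-1) - (-3)·(-4) = -6 - 12 = -18
j: (-3)·2 - (-1)·(-1) = -6 - 1 = -7
k: (-1)·(-4) - 6·2 = 4 - 12 = -8
b × c = (-18, -7, -8)
a · (b × c) = (-1)·(-18) + 1·(-7) + (-1)·(-8) = 18 - 7 + 8 = 19

19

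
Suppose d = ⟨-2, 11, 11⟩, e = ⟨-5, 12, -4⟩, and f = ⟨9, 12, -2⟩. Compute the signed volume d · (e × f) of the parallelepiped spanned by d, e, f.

e × f:
i: 12·(-2) - (-4)·12 = -24 - (-48) = 24
j: (-4)·9 - (-5)·(-2) = -36 - 10 = -46
k: (-5)·12 - 12·9 = -60 - 108 = -168
e × f = (24, -46, -168)
d · (e × f) = (-2)·24 + 11·(-46) + 11·(-168) = -48 - 506 - 1848 = -2402

-2402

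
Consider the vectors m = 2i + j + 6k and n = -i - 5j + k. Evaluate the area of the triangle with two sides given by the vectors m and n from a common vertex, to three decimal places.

i: 1·1 - 6·(-5) = 1 - (-30) = 31
j: 6·(-1) - 2·1 = -6 - 2 = -8
k: 2·(-5) - 1·(-1) = -10 - (-1) = -9
m × n = (31, -8, -9)
|m × n| = √(31² + (-8)² + (-9)²) = √1106 ≈ 33.2566
area = ½ · 33.2566 ≈ 16.628

16.628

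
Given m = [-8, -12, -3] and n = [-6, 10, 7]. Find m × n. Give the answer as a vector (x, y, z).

i: (-12)·7 - (-3)·10 = -84 - (-30) = -54
j: (-3)·(-6) - (-8)·7 = 18 - (-56) = 74
k: (-8)·10 - (-12)·(-6) = -80 - 72 = -152
m × n = (-54, 74, -152)

(-54, 74, -152)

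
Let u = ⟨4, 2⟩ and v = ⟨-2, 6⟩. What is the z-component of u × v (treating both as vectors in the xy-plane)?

28

4·6 - 2·(-2) = 24 - (-4) = 28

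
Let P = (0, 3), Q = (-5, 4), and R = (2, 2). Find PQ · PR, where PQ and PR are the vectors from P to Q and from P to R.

-11

PQ = Q − P = (-5, 1)
PR = R − P = (2, -1)
PQ · PR = (-5)·2 + 1·(-1) = -10 - 1 = -11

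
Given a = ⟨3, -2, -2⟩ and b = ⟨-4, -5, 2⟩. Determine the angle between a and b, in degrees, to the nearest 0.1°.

102.5

a · b = 3·(-4) + (-2)·(-5) + (-2)·2 = -12 + 10 - 4 = -6
|a|² = 9 + 4 + 4 = 17,  |a| = √17 ≈ 4.123106
|b|² = 16 + 25 + 4 = 45,  |b| = √45 ≈ 6.708204
cos θ = -6 / (4.123106 · 6.708204) ≈ -0.21693
θ = arccos(-0.21693) ≈ 102.5°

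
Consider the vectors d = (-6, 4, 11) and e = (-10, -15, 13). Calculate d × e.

i: 4·13 - 11·(-15) = 52 - (-165) = 217
j: 11·(-10) - (-6)·13 = -110 - (-78) = -32
k: (-6)·(-15) - 4·(-10) = 90 - (-40) = 130
d × e = (217, -32, 130)

(217, -32, 130)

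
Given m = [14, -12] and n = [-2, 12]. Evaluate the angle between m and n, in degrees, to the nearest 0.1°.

m · n = 14·(-2) + (-12)·12 = -28 - 144 = -172
|m|² = 196 + 144 = 340,  |m| = √340 ≈ 18.439089
|n|² = 4 + 144 = 148,  |n| = √148 ≈ 12.165525
cos θ = -172 / (18.439089 · 12.165525) ≈ -0.76676
θ = arccos(-0.76676) ≈ 140.1°

140.1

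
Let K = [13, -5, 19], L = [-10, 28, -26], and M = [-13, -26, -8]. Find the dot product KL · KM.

1120

KL = L − K = (-23, 33, -45)
KM = M − K = (-26, -21, -27)
KL · KM = (-23)·(-26) + 33·(-21) + (-45)·(-27) = 598 - 693 + 1215 = 1120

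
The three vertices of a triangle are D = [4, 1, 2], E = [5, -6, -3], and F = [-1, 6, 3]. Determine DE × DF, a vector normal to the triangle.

(18, 24, -30)

DE = (1, -7, -5)
DF = (-5, 5, 1)
i: (-7)·1 - (-5)·5 = -7 - (-25) = 18
j: (-5)·(-5) - 1·1 = 25 - 1 = 24
k: 1·5 - (-7)·(-5) = 5 - 35 = -30
DE × DF = (18, 24, -30)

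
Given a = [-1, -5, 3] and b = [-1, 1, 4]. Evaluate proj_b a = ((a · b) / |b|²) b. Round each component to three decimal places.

a · b = (-1)·(-1) + (-5)·1 + 3·4 = 1 - 5 + 12 = 8
|b|² = 1 + 1 + 16 = 18
proj_b a = (8/18) · (-1, 1, 4) ≈ (-0.444, 0.444, 1.778)

(-0.444, 0.444, 1.778)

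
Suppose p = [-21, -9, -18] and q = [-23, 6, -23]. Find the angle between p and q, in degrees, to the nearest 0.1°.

p · q = (-21)·(-23) + (-9)·6 + (-18)·(-23) = 483 - 54 + 414 = 843
|p|² = 441 + 81 + 324 = 846,  |p| = √846 ≈ 29.086079
|q|² = 529 + 36 + 529 = 1094,  |q| = √1094 ≈ 33.075671
cos θ = 843 / (29.086079 · 33.075671) ≈ 0.87626
θ = arccos(0.87626) ≈ 28.8°

28.8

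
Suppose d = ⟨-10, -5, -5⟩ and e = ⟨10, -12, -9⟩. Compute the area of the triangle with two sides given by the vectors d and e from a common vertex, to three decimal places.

i: (-5)·(-9) - (-5)·(-12) = 45 - 60 = -15
j: (-5)·10 - (-10)·(-9) = -50 - 90 = -140
k: (-10)·(-12) - (-5)·10 = 120 - (-50) = 170
d × e = (-15, -140, 170)
|d × e| = √((-15)² + (-140)² + 170²) = √48725 ≈ 220.7374
area = ½ · 220.7374 ≈ 110.369

110.369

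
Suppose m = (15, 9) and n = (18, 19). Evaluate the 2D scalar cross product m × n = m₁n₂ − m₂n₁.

15·19 - 9·18 = 285 - 162 = 123

123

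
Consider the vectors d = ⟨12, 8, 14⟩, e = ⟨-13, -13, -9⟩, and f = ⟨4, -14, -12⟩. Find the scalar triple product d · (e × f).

e × f:
i: (-13)·(-12) - (-9)·(-14) = 156 - 126 = 30
j: (-9)·4 - (-13)·(-12) = -36 - 156 = -192
k: (-13)·(-14) - (-13)·4 = 182 - (-52) = 234
e × f = (30, -192, 234)
d · (e × f) = 12·30 + 8·(-192) + 14·234 = 360 - 1536 + 3276 = 2100

2100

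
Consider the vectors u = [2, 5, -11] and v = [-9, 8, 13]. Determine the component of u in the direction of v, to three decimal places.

-6.828

u · v = 2·(-9) + 5·8 + (-11)·13 = -18 + 40 - 143 = -121
|v| = √(81 + 64 + 169) = √314 ≈ 17.7200
comp_v u = -121 / √314 ≈ -6.828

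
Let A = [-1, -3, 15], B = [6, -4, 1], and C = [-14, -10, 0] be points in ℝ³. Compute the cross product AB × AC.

(-83, 287, -62)

AB = (7, -1, -14)
AC = (-13, -7, -15)
i: (-1)·(-15) - (-14)·(-7) = 15 - 98 = -83
j: (-14)·(-13) - 7·(-15) = 182 - (-105) = 287
k: 7·(-7) - (-1)·(-13) = -49 - 13 = -62
AB × AC = (-83, 287, -62)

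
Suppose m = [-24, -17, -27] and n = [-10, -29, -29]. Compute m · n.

m · n = (-24)·(-10) + (-17)·(-29) + (-27)·(-29) = 240 + 493 + 783 = 1516

1516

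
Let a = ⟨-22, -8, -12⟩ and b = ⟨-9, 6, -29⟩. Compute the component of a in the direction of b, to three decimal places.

a · b = (-22)·(-9) + (-8)·6 + (-12)·(-29) = 198 - 48 + 348 = 498
|b| = √(81 + 36 + 841) = √958 ≈ 30.9516
comp_b a = 498 / √958 ≈ 16.090

16.090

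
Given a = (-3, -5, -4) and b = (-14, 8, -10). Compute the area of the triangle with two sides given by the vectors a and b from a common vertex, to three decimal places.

i: (-5)·(-10) - (-4)·8 = 50 - (-32) = 82
j: (-4)·(-14) - (-3)·(-10) = 56 - 30 = 26
k: (-3)·8 - (-5)·(-14) = -24 - 70 = -94
a × b = (82, 26, -94)
|a × b| = √(82² + 26² + (-94)²) = √16236 ≈ 127.4206
area = ½ · 127.4206 ≈ 63.710

63.710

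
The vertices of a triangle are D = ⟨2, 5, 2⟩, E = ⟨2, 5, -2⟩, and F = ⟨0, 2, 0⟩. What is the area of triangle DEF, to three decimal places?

7.211

DE = (0, 0, -4),  DF = (-2, -3, -2)
i: 0·(-2) - (-4)·(-3) = 0 - 12 = -12
j: (-4)·(-2) - 0·(-2) = 8 - 0 = 8
k: 0·(-3) - 0·(-2) = 0 - 0 = 0
DE × DF = (-12, 8, 0)
|DE × DF| = √208 ≈ 14.4222
area = ½ · 14.4222 ≈ 7.211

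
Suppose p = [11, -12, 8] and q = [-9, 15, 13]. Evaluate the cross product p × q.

(-276, -215, 57)

i: (-12)·13 - 8·15 = -156 - 120 = -276
j: 8·(-9) - 11·13 = -72 - 143 = -215
k: 11·15 - (-12)·(-9) = 165 - 108 = 57
p × q = (-276, -215, 57)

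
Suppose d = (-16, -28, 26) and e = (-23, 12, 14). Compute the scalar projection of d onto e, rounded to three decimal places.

d · e = (-16)·(-23) + (-28)·12 + 26·14 = 368 - 336 + 364 = 396
|e| = √(529 + 144 + 196) = √869 ≈ 29.4788
comp_e d = 396 / √869 ≈ 13.433

13.433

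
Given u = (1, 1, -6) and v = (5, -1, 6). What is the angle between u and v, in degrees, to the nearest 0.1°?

131.2

u · v = 1·5 + 1·(-1) + (-6)·6 = 5 - 1 - 36 = -32
|u|² = 1 + 1 + 36 = 38,  |u| = √38 ≈ 6.164414
|v|² = 25 + 1 + 36 = 62,  |v| = √62 ≈ 7.874008
cos θ = -32 / (6.164414 · 7.874008) ≈ -0.65927
θ = arccos(-0.65927) ≈ 131.2°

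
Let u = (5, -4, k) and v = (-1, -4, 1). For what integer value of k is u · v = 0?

u · v = 5·(-1) + (-4)·(-4) + k·1 = 11 + 1k
Set equal to 0: 1k = -11, so k = -11.

-11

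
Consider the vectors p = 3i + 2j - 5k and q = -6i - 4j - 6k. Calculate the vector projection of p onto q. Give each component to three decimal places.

p · q = 3·(-6) + 2·(-4) + (-5)·(-6) = -18 - 8 + 30 = 4
|q|² = 36 + 16 + 36 = 88
proj_q p = (4/88) · (-6, -4, -6) ≈ (-0.273, -0.182, -0.273)

(-0.273, -0.182, -0.273)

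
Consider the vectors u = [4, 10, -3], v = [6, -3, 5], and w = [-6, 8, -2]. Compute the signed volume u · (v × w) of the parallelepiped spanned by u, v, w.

-406

v × w:
i: (-3)·(-2) - 5·8 = 6 - 40 = -34
j: 5·(-6) - 6·(-2) = -30 - (-12) = -18
k: 6·8 - (-3)·(-6) = 48 - 18 = 30
v × w = (-34, -18, 30)
u · (v × w) = 4·(-34) + 10·(-18) + (-3)·30 = -136 - 180 - 90 = -406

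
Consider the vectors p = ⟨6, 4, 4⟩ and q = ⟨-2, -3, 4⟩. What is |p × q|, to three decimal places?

i: 4·4 - 4·(-3) = 16 - (-12) = 28
j: 4·(-2) - 6·4 = -8 - 24 = -32
k: 6·(-3) - 4·(-2) = -18 - (-8) = -10
p × q = (28, -32, -10)
|p × q| = √(28² + (-32)² + (-10)²) = √1908 ≈ 43.6807

43.681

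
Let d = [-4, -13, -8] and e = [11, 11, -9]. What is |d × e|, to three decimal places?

i: (-13)·(-9) - (-8)·11 = 117 - (-88) = 205
j: (-8)·11 - (-4)·(-9) = -88 - 36 = -124
k: (-4)·11 - (-13)·11 = -44 - (-143) = 99
d × e = (205, -124, 99)
|d × e| = √(205² + (-124)² + 99²) = √67202 ≈ 259.2335

259.233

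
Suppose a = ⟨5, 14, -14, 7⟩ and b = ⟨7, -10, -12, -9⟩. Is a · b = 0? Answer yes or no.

yes

a · b = 5·7 + 14·(-10) + (-14)·(-12) + 7·(-9) = 35 - 140 + 168 - 63 = 0
Zero, so the vectors are orthogonal.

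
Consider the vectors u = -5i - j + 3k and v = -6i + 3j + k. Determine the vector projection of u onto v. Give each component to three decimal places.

(-3.913, 1.957, 0.652)

u · v = (-5)·(-6) + (-1)·3 + 3·1 = 30 - 3 + 3 = 30
|v|² = 36 + 9 + 1 = 46
proj_v u = (30/46) · (-6, 3, 1) ≈ (-3.913, 1.957, 0.652)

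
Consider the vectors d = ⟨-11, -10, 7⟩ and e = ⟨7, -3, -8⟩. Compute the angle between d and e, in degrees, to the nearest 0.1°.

d · e = (-11)·7 + (-10)·(-3) + 7·(-8) = -77 + 30 - 56 = -103
|d|² = 121 + 100 + 49 = 270,  |d| = √270 ≈ 16.431677
|e|² = 49 + 9 + 64 = 122,  |e| = √122 ≈ 11.045361
cos θ = -103 / (16.431677 · 11.045361) ≈ -0.56751
θ = arccos(-0.56751) ≈ 124.6°

124.6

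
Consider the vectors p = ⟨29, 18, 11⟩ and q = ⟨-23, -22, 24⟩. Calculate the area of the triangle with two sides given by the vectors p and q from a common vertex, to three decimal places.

i: 18·24 - 11·(-22) = 432 - (-242) = 674
j: 11·(-23) - 29·24 = -253 - 696 = -949
k: 29·(-22) - 18·(-23) = -638 - (-414) = -224
p × q = (674, -949, -224)
|p × q| = √(674² + (-949)² + (-224)²) = √1405053 ≈ 1185.3493
area = ½ · 1185.3493 ≈ 592.675

592.675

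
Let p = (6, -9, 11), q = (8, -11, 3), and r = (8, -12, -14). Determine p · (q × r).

q × r:
i: (-11)·(-14) - 3·(-12) = 154 - (-36) = 190
j: 3·8 - 8·(-14) = 24 - (-112) = 136
k: 8·(-12) - (-11)·8 = -96 - (-88) = -8
q × r = (190, 136, -8)
p · (q × r) = 6·190 + (-9)·136 + 11·(-8) = 1140 - 1224 - 88 = -172

-172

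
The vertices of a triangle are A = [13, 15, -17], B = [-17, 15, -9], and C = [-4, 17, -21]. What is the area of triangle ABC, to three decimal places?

AB = (-30, 0, 8),  AC = (-17, 2, -4)
i: 0·(-4) - 8·2 = 0 - 16 = -16
j: 8·(-17) - (-30)·(-4) = -136 - 120 = -256
k: (-30)·2 - 0·(-17) = -60 - 0 = -60
AB × AC = (-16, -256, -60)
|AB × AC| = √69392 ≈ 263.4236
area = ½ · 263.4236 ≈ 131.712

131.712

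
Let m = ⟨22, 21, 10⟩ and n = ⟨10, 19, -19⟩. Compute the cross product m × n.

i: 21·(-19) - 10·19 = -399 - 190 = -589
j: 10·10 - 22·(-19) = 100 - (-418) = 518
k: 22·19 - 21·10 = 418 - 210 = 208
m × n = (-589, 518, 208)

(-589, 518, 208)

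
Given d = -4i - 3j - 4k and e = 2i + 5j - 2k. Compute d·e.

d · e = (-4)·2 + (-3)·5 + (-4)·(-2) = -8 - 15 + 8 = -15

-15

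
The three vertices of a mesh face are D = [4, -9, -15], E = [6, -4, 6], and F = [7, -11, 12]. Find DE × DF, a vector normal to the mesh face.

DE = (2, 5, 21)
DF = (3, -2, 27)
i: 5·27 - 21·(-2) = 135 - (-42) = 177
j: 21·3 - 2·27 = 63 - 54 = 9
k: 2·(-2) - 5·3 = -4 - 15 = -19
DE × DF = (177, 9, -19)

(177, 9, -19)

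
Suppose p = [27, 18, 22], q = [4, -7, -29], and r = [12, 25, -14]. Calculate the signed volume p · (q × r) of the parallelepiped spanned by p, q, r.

21013

q × r:
i: (-7)·(-14) - (-29)·25 = 98 - (-725) = 823
j: (-29)·12 - 4·(-14) = -348 - (-56) = -292
k: 4·25 - (-7)·12 = 100 - (-84) = 184
q × r = (823, -292, 184)
p · (q × r) = 27·823 + 18·(-292) + 22·184 = 22221 - 5256 + 4048 = 21013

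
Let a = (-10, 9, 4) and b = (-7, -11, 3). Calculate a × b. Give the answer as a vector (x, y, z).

i: 9·3 - 4·(-11) = 27 - (-44) = 71
j: 4·(-7) - (-10)·3 = -28 - (-30) = 2
k: (-10)·(-11) - 9·(-7) = 110 - (-63) = 173
a × b = (71, 2, 173)

(71, 2, 173)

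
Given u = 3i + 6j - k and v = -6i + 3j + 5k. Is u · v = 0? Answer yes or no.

u · v = 3·(-6) + 6·3 + (-1)·5 = -18 + 18 - 5 = -5
Nonzero, so the vectors are not orthogonal.

no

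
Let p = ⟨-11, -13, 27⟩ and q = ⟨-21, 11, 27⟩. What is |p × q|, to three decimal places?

i: (-13)·27 - 27·11 = -351 - 297 = -648
j: 27·(-21) - (-11)·27 = -567 - (-297) = -270
k: (-11)·11 - (-13)·(-21) = -121 - 273 = -394
p × q = (-648, -270, -394)
|p × q| = √((-648)² + (-270)² + (-394)²) = √648040 ≈ 805.0093

805.009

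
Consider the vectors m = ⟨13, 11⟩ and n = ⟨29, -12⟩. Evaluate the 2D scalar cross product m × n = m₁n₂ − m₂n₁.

13·(-12) - 11·29 = -156 - 319 = -475

-475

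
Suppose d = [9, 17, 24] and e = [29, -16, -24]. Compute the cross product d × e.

i: 17·(-24) - 24·(-16) = -408 - (-384) = -24
j: 24·29 - 9·(-24) = 696 - (-216) = 912
k: 9·(-16) - 17·29 = -144 - 493 = -637
d × e = (-24, 912, -637)

(-24, 912, -637)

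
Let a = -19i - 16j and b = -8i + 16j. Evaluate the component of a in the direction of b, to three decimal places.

-5.814

a · b = (-19)·(-8) + (-16)·16 = 152 - 256 = -104
|b| = √(64 + 256) = √320 ≈ 17.8885
comp_b a = -104 / √320 ≈ -5.814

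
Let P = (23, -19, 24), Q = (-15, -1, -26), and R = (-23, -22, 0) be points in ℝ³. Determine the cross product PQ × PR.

PQ = (-38, 18, -50)
PR = (-46, -3, -24)
i: 18·(-24) - (-50)·(-3) = -432 - 150 = -582
j: (-50)·(-46) - (-38)·(-24) = 2300 - 912 = 1388
k: (-38)·(-3) - 18·(-46) = 114 - (-828) = 942
PQ × PR = (-582, 1388, 942)

(-582, 1388, 942)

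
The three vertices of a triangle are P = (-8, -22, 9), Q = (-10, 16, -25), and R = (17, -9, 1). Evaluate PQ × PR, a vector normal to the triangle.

PQ = (-2, 38, -34)
PR = (25, 13, -8)
i: 38·(-8) - (-34)·13 = -304 - (-442) = 138
j: (-34)·25 - (-2)·(-8) = -850 - 16 = -866
k: (-2)·13 - 38·25 = -26 - 950 = -976
PQ × PR = (138, -866, -976)

(138, -866, -976)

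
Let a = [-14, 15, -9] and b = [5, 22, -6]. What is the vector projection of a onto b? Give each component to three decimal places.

a · b = (-14)·5 + 15·22 + (-9)·(-6) = -70 + 330 + 54 = 314
|b|² = 25 + 484 + 36 = 545
proj_b a = (314/545) · (5, 22, -6) ≈ (2.881, 12.675, -3.457)

(2.881, 12.675, -3.457)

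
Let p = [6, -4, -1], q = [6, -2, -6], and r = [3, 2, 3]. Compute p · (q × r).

162

q × r:
i: (-2)·3 - (-6)·2 = -6 - (-12) = 6
j: (-6)·3 - 6·3 = -18 - 18 = -36
k: 6·2 - (-2)·3 = 12 - (-6) = 18
q × r = (6, -36, 18)
p · (q × r) = 6·6 + (-4)·(-36) + (-1)·18 = 36 + 144 - 18 = 162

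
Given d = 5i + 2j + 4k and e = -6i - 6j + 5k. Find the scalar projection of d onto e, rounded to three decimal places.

d · e = 5·(-6) + 2·(-6) + 4·5 = -30 - 12 + 20 = -22
|e| = √(36 + 36 + 25) = √97 ≈ 9.8489
comp_e d = -22 / √97 ≈ -2.234

-2.234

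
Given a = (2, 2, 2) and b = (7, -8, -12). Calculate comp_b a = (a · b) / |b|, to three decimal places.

-1.622

a · b = 2·7 + 2·(-8) + 2·(-12) = 14 - 16 - 24 = -26
|b| = √(49 + 64 + 144) = √257 ≈ 16.0312
comp_b a = -26 / √257 ≈ -1.622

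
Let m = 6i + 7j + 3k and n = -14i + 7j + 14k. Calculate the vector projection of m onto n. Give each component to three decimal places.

m · n = 6·(-14) + 7·7 + 3·14 = -84 + 49 + 42 = 7
|n|² = 196 + 49 + 196 = 441
proj_n m = (7/441) · (-14, 7, 14) ≈ (-0.222, 0.111, 0.222)

(-0.222, 0.111, 0.222)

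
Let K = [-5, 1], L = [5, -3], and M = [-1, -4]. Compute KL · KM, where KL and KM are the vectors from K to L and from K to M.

60

KL = L − K = (10, -4)
KM = M − K = (4, -5)
KL · KM = 10·4 + (-4)·(-5) = 40 + 20 = 60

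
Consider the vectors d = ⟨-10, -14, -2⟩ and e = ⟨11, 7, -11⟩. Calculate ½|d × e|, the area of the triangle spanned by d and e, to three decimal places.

i: (-14)·(-11) - (-2)·7 = 154 - (-14) = 168
j: (-2)·11 - (-10)·(-11) = -22 - 110 = -132
k: (-10)·7 - (-14)·11 = -70 - (-154) = 84
d × e = (168, -132, 84)
|d × e| = √(168² + (-132)² + 84²) = √52704 ≈ 229.5735
area = ½ · 229.5735 ≈ 114.787

114.787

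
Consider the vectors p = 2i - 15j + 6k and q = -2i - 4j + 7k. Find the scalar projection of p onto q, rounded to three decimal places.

11.798

p · q = 2·(-2) + (-15)·(-4) + 6·7 = -4 + 60 + 42 = 98
|q| = √(4 + 16 + 49) = √69 ≈ 8.3066
comp_q p = 98 / √69 ≈ 11.798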